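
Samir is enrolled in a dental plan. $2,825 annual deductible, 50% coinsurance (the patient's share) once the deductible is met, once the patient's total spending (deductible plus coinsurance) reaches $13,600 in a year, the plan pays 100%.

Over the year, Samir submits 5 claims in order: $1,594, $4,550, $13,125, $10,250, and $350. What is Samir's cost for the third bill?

$6,562.50

Claim 1 ($1,594): all of it applies to the deductible. Patient pays $1,594; OOP now $1,594.
Claim 2 ($4,550): $1,231 to deductible, leaving $3,319; 50% of $3,319 = $1,659.50. Patient owes $2,890.50 (running OOP $4,484.50).
Claim 3 ($13,125): deductible already satisfied, so patient's share is 50% × $13,125 = $6,562.50. Patient pays $6,562.50; OOP now $11,047.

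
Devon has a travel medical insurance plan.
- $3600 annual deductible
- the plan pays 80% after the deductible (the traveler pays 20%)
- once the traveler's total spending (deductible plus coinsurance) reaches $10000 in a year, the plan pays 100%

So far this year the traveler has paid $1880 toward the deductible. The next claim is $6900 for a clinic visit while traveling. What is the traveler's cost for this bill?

$1880 of the $3600 deductible is already met, leaving $1720.
After the $1720 deductible portion, $6900 − $1720 = $5180 is subject to coinsurance.
Coinsurance: $5180 × 20% = $1036.
So the traveler owes $1720 + $1036 = $2756 before any cap.
Total out-of-pocket so far would be $1880 + $2756 = $4636, below the $10000 cap — no reduction.

$2756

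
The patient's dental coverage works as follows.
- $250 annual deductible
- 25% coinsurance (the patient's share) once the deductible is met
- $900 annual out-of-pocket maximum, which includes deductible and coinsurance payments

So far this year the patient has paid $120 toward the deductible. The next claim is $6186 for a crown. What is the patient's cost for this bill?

Deductible still to meet: $250 − $120 = $130.
After the $130 deductible portion, $6186 − $130 = $6056 is subject to coinsurance.
Coinsurance: $6056 × 25% = $1514.
Patient responsibility before any cap: $130 + $1514 = $1644.
Year-to-date out-of-pocket would reach $120 + $1644 = $1764, above the $900 maximum, so the patient pays only $900 − $120 = $780.

$780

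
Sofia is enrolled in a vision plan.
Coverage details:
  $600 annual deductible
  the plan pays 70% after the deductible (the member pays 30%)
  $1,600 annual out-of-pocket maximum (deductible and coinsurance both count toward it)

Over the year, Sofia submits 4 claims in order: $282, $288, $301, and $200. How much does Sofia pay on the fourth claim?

Claim 1 — $282: all of it applies to the deductible. Member pays $282; OOP now $282.
Claim 2 — $288: all of it applies to the deductible. Member owes $288 (running OOP $570).
Claim 3 — $301: $30 to deductible, leaving $271; member's 30% is $81.30. Member owes $111.30 (running OOP $681.30).
Claim 4 — $200: 30% coinsurance on $200 = $60. Member pays $60; OOP now $741.30.

$60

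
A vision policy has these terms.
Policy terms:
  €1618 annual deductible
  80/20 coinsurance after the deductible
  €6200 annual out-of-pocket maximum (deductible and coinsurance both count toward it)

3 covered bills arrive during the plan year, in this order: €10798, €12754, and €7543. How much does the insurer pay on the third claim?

€7347.80

Claim 1 (€10798): €1618 to deductible, leaving €9180; coinsurance €9180 × 20% = €1836. Cost to member: €3454. OOP to date €3454. Plan pays €10798 − €3454 = €7344.
Claim 2 (€12754): 20% coinsurance on €12754 = €2550.80. Cost to member: €2550.80. OOP to date €6004.80. Plan pays €12754 − €2550.80 = €10203.20.
Claim 3 (€7543): 20% coinsurance on €7543 = €1508.60. That would push OOP to €7513.40, over the €6200 cap, so member pays €6200 − €6004.80 = €195.20. Insurer: €7543 − €195.20 = €7347.80.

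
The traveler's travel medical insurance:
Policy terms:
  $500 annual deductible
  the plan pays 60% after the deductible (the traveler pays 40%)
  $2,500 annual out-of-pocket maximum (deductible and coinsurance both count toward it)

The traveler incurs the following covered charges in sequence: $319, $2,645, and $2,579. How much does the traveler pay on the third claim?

$1,014.40

Claim 1 — $319: entire amount goes to the deductible. Traveler owes $319 (running OOP $319).
Claim 2 — $2,645: $181 finishes the deductible; $2,464 goes to coinsurance; 40% of $2,464 = $985.60. Cost to traveler: $1,166.60. OOP to date $1,485.60.
Claim 3 — $2,579: 40% coinsurance on $2,579 = $1,031.60. OOP would hit $2,517.20 > $2,500, so the cap limits the traveler to $2,500 − $1,485.60 = $1,014.40.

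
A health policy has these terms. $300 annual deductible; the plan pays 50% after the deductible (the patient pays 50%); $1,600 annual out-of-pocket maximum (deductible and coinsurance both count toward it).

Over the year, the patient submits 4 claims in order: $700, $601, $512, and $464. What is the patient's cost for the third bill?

$256

Claim 1 ($700): deductible takes $300, $400 remains; patient's 50% is $200. Patient pays $500; OOP now $500.
Claim 2 ($601): deductible met; 50% of $601 = $300.50. Cost to patient: $300.50. OOP to date $800.50.
Claim 3 ($512): deductible met; 50% of $512 = $256. Cost to patient: $256. OOP to date $1,056.50.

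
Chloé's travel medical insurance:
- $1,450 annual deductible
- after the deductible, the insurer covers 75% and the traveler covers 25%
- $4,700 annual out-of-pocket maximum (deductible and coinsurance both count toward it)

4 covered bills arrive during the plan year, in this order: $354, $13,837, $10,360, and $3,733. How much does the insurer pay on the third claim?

Claim 1 — $354: all of it applies to the deductible. Traveler owes $354 (running OOP $354). Plan pays $354 − $354 = $0.
Claim 2 — $13,837: $1,096 to deductible, leaving $12,741; 25% of $12,741 = $3,185.25. Cost to traveler: $4,281.25. OOP to date $4,635.25. Insurer: $13,837 − $4,281.25 = $9,555.75.
Claim 3 — $10,360: deductible met; 25% of $10,360 = $2,590. That would push OOP to $7,225.25, over the $4,700 cap, so traveler pays $4,700 − $4,635.25 = $64.75. Insurer: $10,360 − $64.75 = $10,295.25.

$10,295.25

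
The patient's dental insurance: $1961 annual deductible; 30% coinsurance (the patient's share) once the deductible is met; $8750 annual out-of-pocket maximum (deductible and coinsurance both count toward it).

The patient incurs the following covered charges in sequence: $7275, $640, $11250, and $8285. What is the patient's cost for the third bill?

Claim 1 ($7275): $1961 finishes the deductible; $5314 goes to coinsurance; 30% of $5314 = $1594.20. Cost to patient: $3555.20. OOP to date $3555.20.
Claim 2 ($640): deductible met; 30% of $640 = $192. Cost to patient: $192. OOP to date $3747.20.
Claim 3 ($11250): deductible met; 30% of $11250 = $3375. Cost to patient: $3375. OOP to date $7122.20.

$3375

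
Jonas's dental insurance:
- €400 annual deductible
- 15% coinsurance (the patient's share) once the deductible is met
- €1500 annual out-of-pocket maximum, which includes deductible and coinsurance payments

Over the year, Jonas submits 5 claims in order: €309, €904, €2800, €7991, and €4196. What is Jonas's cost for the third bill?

€420

Claim 1 (€309): fully absorbed by the deductible. Patient owes €309 (running OOP €309).
Claim 2 (€904): €91 to deductible, leaving €813; coinsurance €813 × 15% = €121.95. Cost to patient: €212.95. OOP to date €521.95.
Claim 3 (€2800): 15% coinsurance on €2800 = €420. Cost to patient: €420. OOP to date €941.95.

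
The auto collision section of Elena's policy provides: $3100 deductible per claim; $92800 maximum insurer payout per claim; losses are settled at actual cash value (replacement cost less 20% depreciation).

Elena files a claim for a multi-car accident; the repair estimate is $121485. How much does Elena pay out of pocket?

$28685

Depreciate 20%: the covered value is $121485 × 0.8 = $97188.
Less the $3100 deductible: $97188 − $3100 = $94088.
$94088 exceeds the $92800 limit, so the insurer pays the limit: $92800.
Driver's share is the uncovered remainder: $121485 − $92800 = $28685.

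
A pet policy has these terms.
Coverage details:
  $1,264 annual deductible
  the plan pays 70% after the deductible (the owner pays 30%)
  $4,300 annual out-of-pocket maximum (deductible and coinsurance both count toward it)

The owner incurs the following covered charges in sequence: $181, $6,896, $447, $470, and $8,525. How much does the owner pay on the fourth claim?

Claim 1 — $181: entire amount goes to the deductible. Owner pays $181; OOP now $181.
Claim 2 — $6,896: $1,083 finishes the deductible; $5,813 goes to coinsurance; owner's 30% is $1,743.90. Owner owes $2,826.90 (running OOP $3,007.90).
Claim 3 — $447: deductible met; 30% of $447 = $134.10. Cost to owner: $134.10. OOP to date $3,142.
Claim 4 — $470: deductible met; 30% of $470 = $141. Owner owes $141 (running OOP $3,283).

$141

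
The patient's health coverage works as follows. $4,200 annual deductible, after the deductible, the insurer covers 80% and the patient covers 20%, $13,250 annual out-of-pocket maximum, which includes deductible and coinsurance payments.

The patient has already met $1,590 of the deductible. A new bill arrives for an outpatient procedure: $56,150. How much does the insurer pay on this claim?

$44,490

Deductible still to meet: $4,200 − $1,590 = $2,610.
After the $2,610 deductible portion, $56,150 − $2,610 = $53,540 is subject to coinsurance.
20% of $53,540 = $10,708 falls to the patient.
Patient responsibility before any cap: $2,610 + $10,708 = $13,318.
Adding $13,318 to the $1,590 already spent would give $14,908, which exceeds the $13,250 cap; the patient pays just $13,250 − $1,590 = $11,660.
The plan picks up $56,150 − $11,660 = $44,490.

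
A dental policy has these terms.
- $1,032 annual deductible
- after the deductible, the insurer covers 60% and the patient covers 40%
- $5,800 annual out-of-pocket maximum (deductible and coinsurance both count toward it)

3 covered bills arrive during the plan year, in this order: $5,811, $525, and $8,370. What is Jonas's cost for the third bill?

$2,646.40

#1 ($5,811): $1,032 finishes the deductible; $4,779 goes to coinsurance; 40% of $4,779 = $1,911.60. Cost to patient: $2,943.60. OOP to date $2,943.60.
#2 ($525): 40% coinsurance on $525 = $210. Patient owes $210 (running OOP $3,153.60).
#3 ($8,370): deductible already satisfied, so patient's share is 40% × $8,370 = $3,348. That would push OOP to $6,501.60, over the $5,800 cap, so patient pays $5,800 − $3,153.60 = $2,646.40.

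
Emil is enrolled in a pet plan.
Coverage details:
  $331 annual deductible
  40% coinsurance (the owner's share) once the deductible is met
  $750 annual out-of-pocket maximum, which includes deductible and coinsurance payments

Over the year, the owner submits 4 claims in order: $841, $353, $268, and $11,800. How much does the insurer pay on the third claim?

#1 ($841): $331 to deductible, leaving $510; 40% of $510 = $204. Owner owes $535 (running OOP $535). Insurer: $841 − $535 = $306.
#2 ($353): 40% coinsurance on $353 = $141.20. Cost to owner: $141.20. OOP to date $676.20. Plan pays $353 − $141.20 = $211.80.
#3 ($268): 40% coinsurance on $268 = $107.20. Adding that to $676.20 gives $783.40, past the $750 cap; owner pays only $750 − $676.20 = $73.80. Insurer: $268 − $73.80 = $194.20.

$194.20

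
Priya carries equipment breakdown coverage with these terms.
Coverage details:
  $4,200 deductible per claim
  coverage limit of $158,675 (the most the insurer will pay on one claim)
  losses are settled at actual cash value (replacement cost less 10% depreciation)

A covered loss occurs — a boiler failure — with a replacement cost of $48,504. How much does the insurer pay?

Actual cash value after 10% depreciation: $48,504 × 90% = $43,653.60.
After the deductible, $43,653.60 − $4,200 = $39,453.60 remains.
$39,453.60 ≤ $158,675, so the limit doesn't bind; insurer pays $39,453.60.

$39,453.60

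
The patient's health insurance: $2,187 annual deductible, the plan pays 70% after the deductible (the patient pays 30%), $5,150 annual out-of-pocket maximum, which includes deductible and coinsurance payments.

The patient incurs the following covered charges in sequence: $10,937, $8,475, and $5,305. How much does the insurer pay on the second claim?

$8,137

Bill 1, $10,937: $2,187 to deductible, leaving $8,750; coinsurance $8,750 × 30% = $2,625. Patient pays $4,812; OOP now $4,812. Plan pays $10,937 − $4,812 = $6,125.
Bill 2, $8,475: deductible already satisfied, so patient's share is 30% × $8,475 = $2,542.50. OOP would hit $7,354.50 > $5,150, so the cap limits the patient to $5,150 − $4,812 = $338. Plan pays $8,475 − $338 = $8,137.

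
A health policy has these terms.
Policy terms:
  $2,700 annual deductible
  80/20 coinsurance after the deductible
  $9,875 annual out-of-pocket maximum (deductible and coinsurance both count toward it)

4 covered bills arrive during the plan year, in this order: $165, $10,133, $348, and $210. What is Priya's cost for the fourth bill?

$42

Claim 1 — $165: all of it applies to the deductible. Patient owes $165 (running OOP $165).
Claim 2 — $10,133: $2,535 to deductible, leaving $7,598; patient's 20% is $1,519.60. Patient owes $4,054.60 (running OOP $4,219.60).
Claim 3 — $348: deductible already satisfied, so patient's share is 20% × $348 = $69.60. Patient owes $69.60 (running OOP $4,289.20).
Claim 4 — $210: deductible already satisfied, so patient's share is 20% × $210 = $42. Cost to patient: $42. OOP to date $4,331.20.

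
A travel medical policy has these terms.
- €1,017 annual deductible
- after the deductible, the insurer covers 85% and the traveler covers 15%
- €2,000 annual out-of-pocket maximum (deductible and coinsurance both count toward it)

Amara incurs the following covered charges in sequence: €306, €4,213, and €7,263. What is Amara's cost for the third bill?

€457.70

#1 (€306): all of it applies to the deductible. Traveler pays €306; OOP now €306.
#2 (€4,213): €711 finishes the deductible; €3,502 goes to coinsurance; traveler's 15% is €525.30. Traveler pays €1,236.30; OOP now €1,542.30.
#3 (€7,263): deductible already satisfied, so traveler's share is 15% × €7,263 = €1,089.45. Adding that to €1,542.30 gives €2,631.75, past the €2,000 cap; traveler pays only €2,000 − €1,542.30 = €457.70.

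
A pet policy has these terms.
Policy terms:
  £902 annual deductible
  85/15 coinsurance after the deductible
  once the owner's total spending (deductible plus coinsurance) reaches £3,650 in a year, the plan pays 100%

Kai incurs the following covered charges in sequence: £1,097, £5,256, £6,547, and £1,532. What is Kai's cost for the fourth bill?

£229.80

Claim 1 — £1,097: £902 finishes the deductible; £195 goes to coinsurance; coinsurance £195 × 15% = £29.25. Owner pays £931.25; OOP now £931.25.
Claim 2 — £5,256: 15% coinsurance on £5,256 = £788.40. Cost to owner: £788.40. OOP to date £1,719.65.
Claim 3 — £6,547: deductible met; 15% of £6,547 = £982.05. Owner pays £982.05; OOP now £2,701.70.
Claim 4 — £1,532: deductible met; 15% of £1,532 = £229.80. Cost to owner: £229.80. OOP to date £2,931.50.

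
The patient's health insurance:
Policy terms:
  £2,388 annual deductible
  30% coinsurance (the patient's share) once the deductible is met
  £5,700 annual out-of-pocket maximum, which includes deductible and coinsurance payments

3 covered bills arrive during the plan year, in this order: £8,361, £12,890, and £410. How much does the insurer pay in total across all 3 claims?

Claim 1 (£8,361): £2,388 finishes the deductible; £5,973 goes to coinsurance; 30% of £5,973 = £1,791.90. Patient pays £4,179.90; OOP now £4,179.90. Plan pays £8,361 − £4,179.90 = £4,181.10.
Claim 2 (£12,890): 30% coinsurance on £12,890 = £3,867. Adding that to £4,179.90 gives £8,046.90, past the £5,700 cap; patient pays only £5,700 − £4,179.90 = £1,520.10. Plan pays £12,890 − £1,520.10 = £11,369.90.
Claim 3 (£410): deductible met; 30% of £410 = £123. OOP would hit £5,823 > £5,700, so the cap limits the patient to £5,700 − £5,700 = £0. Insurer: £410 − £0 = £410.
Insurer total: £4,181.10 + £11,369.90 + £410 = £15,961.

£15,961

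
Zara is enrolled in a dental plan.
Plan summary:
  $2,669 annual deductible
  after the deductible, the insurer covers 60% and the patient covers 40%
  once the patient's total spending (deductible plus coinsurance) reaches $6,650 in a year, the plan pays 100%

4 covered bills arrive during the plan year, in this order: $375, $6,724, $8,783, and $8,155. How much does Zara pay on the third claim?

$2,209

Claim 1 — $375: all of it applies to the deductible. Patient owes $375 (running OOP $375).
Claim 2 — $6,724: $2,294 finishes the deductible; $4,430 goes to coinsurance; coinsurance $4,430 × 40% = $1,772. Patient pays $4,066; OOP now $4,441.
Claim 3 — $8,783: deductible already satisfied, so patient's share is 40% × $8,783 = $3,513.20. That would push OOP to $7,954.20, over the $6,650 cap, so patient pays $6,650 − $4,441 = $2,209.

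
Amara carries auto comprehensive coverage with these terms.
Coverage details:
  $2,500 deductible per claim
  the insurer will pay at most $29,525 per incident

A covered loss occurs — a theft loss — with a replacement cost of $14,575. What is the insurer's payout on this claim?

$12,075

Less the $2,500 deductible: $14,575 − $2,500 = $12,075.
That's under the $29,525 cap, so the insurer reimburses the full $12,075.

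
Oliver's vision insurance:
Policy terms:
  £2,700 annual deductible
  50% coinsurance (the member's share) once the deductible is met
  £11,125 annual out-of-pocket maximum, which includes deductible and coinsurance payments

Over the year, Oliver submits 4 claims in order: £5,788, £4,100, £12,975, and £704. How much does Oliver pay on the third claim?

£4,831

Claim 1 — £5,788: £2,700 to deductible, leaving £3,088; member's 50% is £1,544. Cost to member: £4,244. OOP to date £4,244.
Claim 2 — £4,100: 50% coinsurance on £4,100 = £2,050. Cost to member: £2,050. OOP to date £6,294.
Claim 3 — £12,975: deductible met; 50% of £12,975 = £6,487.50. OOP would hit £12,781.50 > £11,125, so the cap limits the member to £11,125 − £6,294 = £4,831.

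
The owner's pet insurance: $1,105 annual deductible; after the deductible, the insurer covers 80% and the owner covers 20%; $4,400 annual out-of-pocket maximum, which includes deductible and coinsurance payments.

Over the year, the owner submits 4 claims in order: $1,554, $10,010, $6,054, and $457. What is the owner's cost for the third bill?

#1 ($1,554): $1,105 to deductible, leaving $449; coinsurance $449 × 20% = $89.80. Cost to owner: $1,194.80. OOP to date $1,194.80.
#2 ($10,010): deductible already satisfied, so owner's share is 20% × $10,010 = $2,002. Cost to owner: $2,002. OOP to date $3,196.80.
#3 ($6,054): 20% coinsurance on $6,054 = $1,210.80. That would push OOP to $4,407.60, over the $4,400 cap, so owner pays $4,400 − $3,196.80 = $1,203.20.

$1,203.20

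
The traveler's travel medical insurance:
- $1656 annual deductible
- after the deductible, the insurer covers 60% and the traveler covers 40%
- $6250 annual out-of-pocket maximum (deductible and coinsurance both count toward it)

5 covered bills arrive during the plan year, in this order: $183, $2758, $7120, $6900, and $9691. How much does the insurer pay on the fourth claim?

Bill 1, $183: fully absorbed by the deductible. Traveler pays $183; OOP now $183. Plan pays $183 − $183 = $0.
Bill 2, $2758: deductible takes $1473, $1285 remains; 40% of $1285 = $514. Cost to traveler: $1987. OOP to date $2170. Insurer: $2758 − $1987 = $771.
Bill 3, $7120: deductible already satisfied, so traveler's share is 40% × $7120 = $2848. Cost to traveler: $2848. OOP to date $5018. Plan pays $7120 − $2848 = $4272.
Bill 4, $6900: deductible met; 40% of $6900 = $2760. That would push OOP to $7778, over the $6250 cap, so traveler pays $6250 − $5018 = $1232. Insurer: $6900 − $1232 = $5668.

$5668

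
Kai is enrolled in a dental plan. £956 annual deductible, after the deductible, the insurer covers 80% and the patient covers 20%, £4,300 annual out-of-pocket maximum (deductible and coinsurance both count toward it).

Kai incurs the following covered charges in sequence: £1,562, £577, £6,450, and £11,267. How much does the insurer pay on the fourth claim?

£9,449.60

Bill 1, £1,562: £956 to deductible, leaving £606; 20% of £606 = £121.20. Patient pays £1,077.20; OOP now £1,077.20. Plan pays £1,562 − £1,077.20 = £484.80.
Bill 2, £577: deductible already satisfied, so patient's share is 20% × £577 = £115.40. Patient pays £115.40; OOP now £1,192.60. Plan pays £577 − £115.40 = £461.60.
Bill 3, £6,450: deductible already satisfied, so patient's share is 20% × £6,450 = £1,290. Patient owes £1,290 (running OOP £2,482.60). Plan pays £6,450 − £1,290 = £5,160.
Bill 4, £11,267: deductible met; 20% of £11,267 = £2,253.40. That would push OOP to £4,736, over the £4,300 cap, so patient pays £4,300 − £2,482.60 = £1,817.40. Insurer: £11,267 − £1,817.40 = £9,449.60.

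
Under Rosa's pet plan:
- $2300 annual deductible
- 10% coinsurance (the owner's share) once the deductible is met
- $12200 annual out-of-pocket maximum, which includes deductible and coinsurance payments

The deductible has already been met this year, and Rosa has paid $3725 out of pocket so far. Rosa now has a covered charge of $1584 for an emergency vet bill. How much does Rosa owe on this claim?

$158.40

With the deductible met, the entire $1584 is subject to coinsurance.
Coinsurance: $1584 × 10% = $158.40.
Total out-of-pocket so far would be $3725 + $158.40 = $3883.40, below the $12200 cap — no reduction.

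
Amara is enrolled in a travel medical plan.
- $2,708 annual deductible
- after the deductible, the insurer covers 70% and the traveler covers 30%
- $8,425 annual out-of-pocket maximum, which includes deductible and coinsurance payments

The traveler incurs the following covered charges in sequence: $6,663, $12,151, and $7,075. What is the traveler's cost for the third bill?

#1 ($6,663): $2,708 finishes the deductible; $3,955 goes to coinsurance; traveler's 30% is $1,186.50. Traveler owes $3,894.50 (running OOP $3,894.50).
#2 ($12,151): deductible already satisfied, so traveler's share is 30% × $12,151 = $3,645.30. Traveler owes $3,645.30 (running OOP $7,539.80).
#3 ($7,075): deductible already satisfied, so traveler's share is 30% × $7,075 = $2,122.50. Adding that to $7,539.80 gives $9,662.30, past the $8,425 cap; traveler pays only $8,425 − $7,539.80 = $885.20.

$885.20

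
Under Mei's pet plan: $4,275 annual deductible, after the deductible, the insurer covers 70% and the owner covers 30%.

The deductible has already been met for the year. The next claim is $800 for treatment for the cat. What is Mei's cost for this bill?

$240

The deductible is already satisfied, so the full bill goes to coinsurance.
Coinsurance: $800 × 30% = $240.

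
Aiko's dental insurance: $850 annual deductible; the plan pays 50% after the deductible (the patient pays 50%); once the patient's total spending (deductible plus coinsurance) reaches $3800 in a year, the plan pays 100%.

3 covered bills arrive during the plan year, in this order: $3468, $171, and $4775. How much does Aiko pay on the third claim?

$1555.50

Claim 1 — $3468: $850 finishes the deductible; $2618 goes to coinsurance; coinsurance $2618 × 50% = $1309. Cost to patient: $2159. OOP to date $2159.
Claim 2 — $171: 50% coinsurance on $171 = $85.50. Patient owes $85.50 (running OOP $2244.50).
Claim 3 — $4775: deductible met; 50% of $4775 = $2387.50. Adding that to $2244.50 gives $4632, past the $3800 cap; patient pays only $3800 − $2244.50 = $1555.50.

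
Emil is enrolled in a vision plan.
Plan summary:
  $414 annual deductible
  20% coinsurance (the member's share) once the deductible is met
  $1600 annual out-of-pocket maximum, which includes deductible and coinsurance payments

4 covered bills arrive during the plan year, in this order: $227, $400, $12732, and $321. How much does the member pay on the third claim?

$1143.40

Claim 1 — $227: entire amount goes to the deductible. Member pays $227; OOP now $227.
Claim 2 — $400: deductible takes $187, $213 remains; 20% of $213 = $42.60. Member owes $229.60 (running OOP $456.60).
Claim 3 — $12732: deductible met; 20% of $12732 = $2546.40. Adding that to $456.60 gives $3003, past the $1600 cap; member pays only $1600 − $456.60 = $1143.40.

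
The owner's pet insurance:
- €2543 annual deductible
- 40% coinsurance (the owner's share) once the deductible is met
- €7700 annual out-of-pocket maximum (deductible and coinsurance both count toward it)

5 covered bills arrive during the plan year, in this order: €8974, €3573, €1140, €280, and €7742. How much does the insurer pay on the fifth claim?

Bill 1, €8974: deductible takes €2543, €6431 remains; coinsurance €6431 × 40% = €2572.40. Owner pays €5115.40; OOP now €5115.40. Insurer: €8974 − €5115.40 = €3858.60.
Bill 2, €3573: deductible already satisfied, so owner's share is 40% × €3573 = €1429.20. Owner pays €1429.20; OOP now €6544.60. Insurer: €3573 − €1429.20 = €2143.80.
Bill 3, €1140: 40% coinsurance on €1140 = €456. Cost to owner: €456. OOP to date €7000.60. Insurer: €1140 − €456 = €684.
Bill 4, €280: deductible already satisfied, so owner's share is 40% × €280 = €112. Owner pays €112; OOP now €7112.60. Plan pays €280 − €112 = €168.
Bill 5, €7742: deductible already satisfied, so owner's share is 40% × €7742 = €3096.80. OOP would hit €10209.40 > €7700, so the cap limits the owner to €7700 − €7112.60 = €587.40. Plan pays €7742 − €587.40 = €7154.60.

€7154.60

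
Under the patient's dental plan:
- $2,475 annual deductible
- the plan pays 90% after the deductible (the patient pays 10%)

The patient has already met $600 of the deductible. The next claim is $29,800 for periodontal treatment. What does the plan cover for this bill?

Remaining deductible: $2,475 − $600 = $1,875.
That leaves $29,800 − $1,875 = $27,925 for coinsurance.
Patient's 10% share of $27,925 is $2,792.50.
That puts the patient's cost at $1,875 + $2,792.50 = $4,667.50.
The plan picks up $29,800 − $4,667.50 = $25,132.50.

$25,132.50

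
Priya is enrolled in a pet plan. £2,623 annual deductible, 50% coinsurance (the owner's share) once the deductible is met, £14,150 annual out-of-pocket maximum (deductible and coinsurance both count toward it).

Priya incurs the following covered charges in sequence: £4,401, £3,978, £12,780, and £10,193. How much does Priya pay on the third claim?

£6,390

Claim 1 — £4,401: £2,623 to deductible, leaving £1,778; coinsurance £1,778 × 50% = £889. Owner owes £3,512 (running OOP £3,512).
Claim 2 — £3,978: deductible already satisfied, so owner's share is 50% × £3,978 = £1,989. Owner owes £1,989 (running OOP £5,501).
Claim 3 — £12,780: deductible met; 50% of £12,780 = £6,390. Owner pays £6,390; OOP now £11,891.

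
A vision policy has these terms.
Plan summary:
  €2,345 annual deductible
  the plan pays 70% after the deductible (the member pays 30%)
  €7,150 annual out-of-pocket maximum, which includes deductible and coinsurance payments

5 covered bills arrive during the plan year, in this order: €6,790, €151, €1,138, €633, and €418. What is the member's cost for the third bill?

€341.40

#1 (€6,790): deductible takes €2,345, €4,445 remains; member's 30% is €1,333.50. Member owes €3,678.50 (running OOP €3,678.50).
#2 (€151): deductible met; 30% of €151 = €45.30. Member owes €45.30 (running OOP €3,723.80).
#3 (€1,138): deductible met; 30% of €1,138 = €341.40. Member pays €341.40; OOP now €4,065.20.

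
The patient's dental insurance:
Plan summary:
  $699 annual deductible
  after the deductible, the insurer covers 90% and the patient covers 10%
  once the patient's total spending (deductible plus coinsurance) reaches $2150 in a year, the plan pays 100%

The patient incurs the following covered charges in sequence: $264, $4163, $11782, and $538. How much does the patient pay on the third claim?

Bill 1, $264: entire amount goes to the deductible. Patient owes $264 (running OOP $264).
Bill 2, $4163: deductible takes $435, $3728 remains; patient's 10% is $372.80. Patient pays $807.80; OOP now $1071.80.
Bill 3, $11782: deductible met; 10% of $11782 = $1178.20. That would push OOP to $2250, over the $2150 cap, so patient pays $2150 − $1071.80 = $1078.20.

$1078.20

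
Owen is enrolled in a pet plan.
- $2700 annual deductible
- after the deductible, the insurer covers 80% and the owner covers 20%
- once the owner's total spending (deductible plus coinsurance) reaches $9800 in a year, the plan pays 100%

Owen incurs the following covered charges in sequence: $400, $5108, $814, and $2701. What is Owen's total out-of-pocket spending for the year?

$3964.60

Claim 1 — $400: fully absorbed by the deductible. Owner pays $400; OOP now $400.
Claim 2 — $5108: $2300 finishes the deductible; $2808 goes to coinsurance; coinsurance $2808 × 20% = $561.60. Owner pays $2861.60; OOP now $3261.60.
Claim 3 — $814: deductible met; 20% of $814 = $162.80. Owner owes $162.80 (running OOP $3424.40).
Claim 4 — $2701: deductible already satisfied, so owner's share is 20% × $2701 = $540.20. Owner pays $540.20; OOP now $3964.60.
Summing the owner's payments: $400 + $2861.60 + $162.80 + $540.20 = $3964.60.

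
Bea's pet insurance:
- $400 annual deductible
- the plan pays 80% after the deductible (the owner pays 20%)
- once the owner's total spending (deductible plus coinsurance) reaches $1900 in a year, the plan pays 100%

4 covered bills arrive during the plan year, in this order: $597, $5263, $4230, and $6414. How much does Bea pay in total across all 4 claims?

Claim 1 ($597): $400 finishes the deductible; $197 goes to coinsurance; 20% of $197 = $39.40. Owner owes $439.40 (running OOP $439.40).
Claim 2 ($5263): 20% coinsurance on $5263 = $1052.60. Cost to owner: $1052.60. OOP to date $1492.
Claim 3 ($4230): deductible met; 20% of $4230 = $846. OOP would hit $2338 > $1900, so the cap limits the owner to $1900 − $1492 = $408.
Claim 4 ($6414): deductible already satisfied, so owner's share is 20% × $6414 = $1282.80. That would push OOP to $3182.80, over the $1900 cap, so owner pays $1900 − $1900 = $0.
Total paid by the owner: $439.40 + $1052.60 + $408 + $0 = $1900.

$1900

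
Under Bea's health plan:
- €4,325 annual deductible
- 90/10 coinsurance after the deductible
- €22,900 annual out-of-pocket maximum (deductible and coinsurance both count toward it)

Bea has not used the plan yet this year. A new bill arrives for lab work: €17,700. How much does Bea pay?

The full €4,325 deductible is still open; €4,325 of this bill applies to it.
That leaves €17,700 − €4,325 = €13,375 for coinsurance.
Patient's 10% share of €13,375 is €1,337.50.
So the patient owes €4,325 + €1,337.50 = €5,662.50 before any cap.
Total out-of-pocket so far would be €0 + €5,662.50 = €5,662.50, below the €22,900 cap — no reduction.

€5,662.50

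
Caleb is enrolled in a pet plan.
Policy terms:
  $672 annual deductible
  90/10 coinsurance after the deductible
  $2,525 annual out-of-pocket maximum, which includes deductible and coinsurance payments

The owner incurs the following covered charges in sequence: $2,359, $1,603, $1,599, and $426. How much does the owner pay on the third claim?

$159.90

Claim 1 ($2,359): deductible takes $672, $1,687 remains; owner's 10% is $168.70. Owner pays $840.70; OOP now $840.70.
Claim 2 ($1,603): deductible met; 10% of $1,603 = $160.30. Owner owes $160.30 (running OOP $1,001).
Claim 3 ($1,599): deductible met; 10% of $1,599 = $159.90. Owner pays $159.90; OOP now $1,160.90.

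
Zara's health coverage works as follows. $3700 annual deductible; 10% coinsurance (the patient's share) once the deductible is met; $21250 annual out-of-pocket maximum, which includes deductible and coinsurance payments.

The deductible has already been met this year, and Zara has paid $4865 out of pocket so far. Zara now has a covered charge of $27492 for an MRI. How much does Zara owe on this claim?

$2749.20

The deductible is already satisfied, so the full bill goes to coinsurance.
Patient's 10% share of $27492 is $2749.20.
Year-to-date out-of-pocket becomes $4865 + $2749.20 = $7614.20, still under the $21250 maximum, so no cap applies.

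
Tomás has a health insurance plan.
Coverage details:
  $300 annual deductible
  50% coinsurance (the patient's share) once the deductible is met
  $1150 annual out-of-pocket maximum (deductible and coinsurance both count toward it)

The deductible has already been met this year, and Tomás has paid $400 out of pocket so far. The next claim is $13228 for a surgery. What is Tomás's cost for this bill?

With the deductible met, the entire $13228 is subject to coinsurance.
Coinsurance: $13228 × 50% = $6614.
Year-to-date out-of-pocket would reach $400 + $6614 = $7014, above the $1150 maximum, so the patient pays only $1150 − $400 = $750.

$750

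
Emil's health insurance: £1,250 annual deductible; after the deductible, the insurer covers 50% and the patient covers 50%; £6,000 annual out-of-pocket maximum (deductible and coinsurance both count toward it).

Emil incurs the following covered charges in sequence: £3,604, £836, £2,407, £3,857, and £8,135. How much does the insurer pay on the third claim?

£1,203.50

#1 (£3,604): £1,250 to deductible, leaving £2,354; coinsurance £2,354 × 50% = £1,177. Patient owes £2,427 (running OOP £2,427). Plan pays £3,604 − £2,427 = £1,177.
#2 (£836): deductible met; 50% of £836 = £418. Patient pays £418; OOP now £2,845. Plan pays £836 − £418 = £418.
#3 (£2,407): deductible already satisfied, so patient's share is 50% × £2,407 = £1,203.50. Cost to patient: £1,203.50. OOP to date £4,048.50. Insurer: £2,407 − £1,203.50 = £1,203.50.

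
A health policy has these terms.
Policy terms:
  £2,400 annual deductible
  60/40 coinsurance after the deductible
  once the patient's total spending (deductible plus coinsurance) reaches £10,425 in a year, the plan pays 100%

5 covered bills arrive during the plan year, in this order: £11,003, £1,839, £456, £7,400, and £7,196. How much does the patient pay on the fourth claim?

£2,960

Bill 1, £11,003: deductible takes £2,400, £8,603 remains; 40% of £8,603 = £3,441.20. Patient owes £5,841.20 (running OOP £5,841.20).
Bill 2, £1,839: deductible met; 40% of £1,839 = £735.60. Cost to patient: £735.60. OOP to date £6,576.80.
Bill 3, £456: deductible met; 40% of £456 = £182.40. Patient owes £182.40 (running OOP £6,759.20).
Bill 4, £7,400: deductible already satisfied, so patient's share is 40% × £7,400 = £2,960. Cost to patient: £2,960. OOP to date £9,719.20.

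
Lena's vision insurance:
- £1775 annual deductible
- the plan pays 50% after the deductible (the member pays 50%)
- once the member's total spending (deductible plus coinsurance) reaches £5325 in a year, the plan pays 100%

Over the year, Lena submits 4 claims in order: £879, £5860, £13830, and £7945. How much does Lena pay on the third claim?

£1068

#1 (£879): entire amount goes to the deductible. Member pays £879; OOP now £879.
#2 (£5860): deductible takes £896, £4964 remains; 50% of £4964 = £2482. Member owes £3378 (running OOP £4257).
#3 (£13830): deductible already satisfied, so member's share is 50% × £13830 = £6915. Adding that to £4257 gives £11172, past the £5325 cap; member pays only £5325 − £4257 = £1068.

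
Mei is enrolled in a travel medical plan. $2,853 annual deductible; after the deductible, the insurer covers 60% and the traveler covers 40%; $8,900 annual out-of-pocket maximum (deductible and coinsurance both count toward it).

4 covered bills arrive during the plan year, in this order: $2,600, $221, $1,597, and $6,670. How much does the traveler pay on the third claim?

Bill 1, $2,600: entire amount goes to the deductible. Cost to traveler: $2,600. OOP to date $2,600.
Bill 2, $221: entire amount goes to the deductible. Traveler pays $221; OOP now $2,821.
Bill 3, $1,597: $32 to deductible, leaving $1,565; 40% of $1,565 = $626. Cost to traveler: $658. OOP to date $3,479.

$658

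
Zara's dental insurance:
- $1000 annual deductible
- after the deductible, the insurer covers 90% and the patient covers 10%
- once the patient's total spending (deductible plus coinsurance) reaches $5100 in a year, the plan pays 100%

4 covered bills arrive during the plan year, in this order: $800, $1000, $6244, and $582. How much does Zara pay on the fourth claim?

Bill 1, $800: all of it applies to the deductible. Patient pays $800; OOP now $800.
Bill 2, $1000: deductible takes $200, $800 remains; patient's 10% is $80. Patient pays $280; OOP now $1080.
Bill 3, $6244: deductible already satisfied, so patient's share is 10% × $6244 = $624.40. Patient owes $624.40 (running OOP $1704.40).
Bill 4, $582: deductible met; 10% of $582 = $58.20. Patient pays $58.20; OOP now $1762.60.

$58.20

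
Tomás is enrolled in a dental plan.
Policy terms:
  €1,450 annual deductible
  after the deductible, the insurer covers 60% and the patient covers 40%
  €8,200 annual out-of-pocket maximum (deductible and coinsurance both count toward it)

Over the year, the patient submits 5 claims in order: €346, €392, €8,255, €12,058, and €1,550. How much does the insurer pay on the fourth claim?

€8,325.20

Claim 1 — €346: entire amount goes to the deductible. Patient pays €346; OOP now €346. Plan pays €346 − €346 = €0.
Claim 2 — €392: fully absorbed by the deductible. Patient pays €392; OOP now €738. Insurer: €392 − €392 = €0.
Claim 3 — €8,255: €712 to deductible, leaving €7,543; patient's 40% is €3,017.20. Patient owes €3,729.20 (running OOP €4,467.20). Plan pays €8,255 − €3,729.20 = €4,525.80.
Claim 4 — €12,058: deductible already satisfied, so patient's share is 40% × €12,058 = €4,823.20. That would push OOP to €9,290.40, over the €8,200 cap, so patient pays €8,200 − €4,467.20 = €3,732.80. Plan pays €12,058 − €3,732.80 = €8,325.20.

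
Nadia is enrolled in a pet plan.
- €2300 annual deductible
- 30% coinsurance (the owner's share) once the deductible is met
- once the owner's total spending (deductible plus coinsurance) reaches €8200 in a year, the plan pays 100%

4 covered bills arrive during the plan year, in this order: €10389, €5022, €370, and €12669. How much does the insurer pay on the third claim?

#1 (€10389): €2300 finishes the deductible; €8089 goes to coinsurance; coinsurance €8089 × 30% = €2426.70. Owner pays €4726.70; OOP now €4726.70. Insurer: €10389 − €4726.70 = €5662.30.
#2 (€5022): deductible met; 30% of €5022 = €1506.60. Owner owes €1506.60 (running OOP €6233.30). Insurer: €5022 − €1506.60 = €3515.40.
#3 (€370): deductible met; 30% of €370 = €111. Owner pays €111; OOP now €6344.30. Insurer: €370 − €111 = €259.

€259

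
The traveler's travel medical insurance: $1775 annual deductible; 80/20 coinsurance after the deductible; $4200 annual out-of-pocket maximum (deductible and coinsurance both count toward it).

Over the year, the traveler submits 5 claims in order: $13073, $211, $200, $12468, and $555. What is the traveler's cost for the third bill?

$40

Bill 1, $13073: $1775 to deductible, leaving $11298; traveler's 20% is $2259.60. Traveler owes $4034.60 (running OOP $4034.60).
Bill 2, $211: deductible already satisfied, so traveler's share is 20% × $211 = $42.20. Traveler pays $42.20; OOP now $4076.80.
Bill 3, $200: deductible already satisfied, so traveler's share is 20% × $200 = $40. Traveler owes $40 (running OOP $4116.80).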